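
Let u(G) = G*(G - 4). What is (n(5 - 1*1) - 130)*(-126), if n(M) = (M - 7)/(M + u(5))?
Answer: 16422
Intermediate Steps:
u(G) = G*(-4 + G)
n(M) = (-7 + M)/(5 + M) (n(M) = (M - 7)/(M + 5*(-4 + 5)) = (-7 + M)/(M + 5*1) = (-7 + M)/(M + 5) = (-7 + M)/(5 + M))
(n(5 - 1*1) - 130)*(-126) = ((-7 + (5 - 1*1))/(5 + (5 - 1*1)) - 130)*(-126) = ((-7 + (5 - 1))/(5 + (5 - 1)) - 130)*(-126) = ((-7 + 4)/(5 + 4) - 130)*(-126) = (-3/9 - 130)*(-126) = ((⅑)*(-3) - 130)*(-126) = (-⅓ - 130)*(-126) = -391/3*(-126) = 16422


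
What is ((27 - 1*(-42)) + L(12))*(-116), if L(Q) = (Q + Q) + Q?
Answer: -12180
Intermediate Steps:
L(Q) = 3*Q (L(Q) = 2*Q + Q = 3*Q)
((27 - 1*(-42)) + L(12))*(-116) = ((27 - 1*(-42)) + 3*12)*(-116) = ((27 + 42) + 36)*(-116) = (69 + 36)*(-116) = 105*(-116) = -12180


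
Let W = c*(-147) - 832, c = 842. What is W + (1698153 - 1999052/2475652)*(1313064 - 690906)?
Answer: 653893249267631030/618913 ≈ 1.0565e+12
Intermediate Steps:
W = -124606 (W = 842*(-147) - 832 = -123774 - 832 = -124606)
W + (1698153 - 1999052/2475652)*(1313064 - 690906) = -124606 + (1698153 - 1999052/2475652)*(1313064 - 690906) = -124606 + (1698153 - 1999052*1/2475652)*622158 = -124606 + (1698153 - 499763/618913)*622158 = -124606 + (1051008467926/618913)*622158 = -124606 + 653893326387904308/618913 = 653893249267631030/618913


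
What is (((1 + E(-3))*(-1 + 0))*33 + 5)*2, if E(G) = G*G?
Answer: -650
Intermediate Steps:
E(G) = G²
(((1 + E(-3))*(-1 + 0))*33 + 5)*2 = (((1 + (-3)²)*(-1 + 0))*33 + 5)*2 = (((1 + 9)*(-1))*33 + 5)*2 = ((10*(-1))*33 + 5)*2 = (-10*33 + 5)*2 = (-330 + 5)*2 = -325*2 = -650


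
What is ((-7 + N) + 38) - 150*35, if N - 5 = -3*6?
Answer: -5232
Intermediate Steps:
N = -13 (N = 5 - 3*6 = 5 - 18 = -13)
((-7 + N) + 38) - 150*35 = ((-7 - 13) + 38) - 150*35 = (-20 + 38) - 5250 = 18 - 5250 = -5232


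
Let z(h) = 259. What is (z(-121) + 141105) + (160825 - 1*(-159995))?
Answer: 462184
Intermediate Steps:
(z(-121) + 141105) + (160825 - 1*(-159995)) = (259 + 141105) + (160825 - 1*(-159995)) = 141364 + (160825 + 159995) = 141364 + 320820 = 462184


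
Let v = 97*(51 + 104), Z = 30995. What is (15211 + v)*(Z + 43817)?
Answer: 2262763752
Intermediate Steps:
v = 15035 (v = 97*155 = 15035)
(15211 + v)*(Z + 43817) = (15211 + 15035)*(30995 + 43817) = 30246*74812 = 2262763752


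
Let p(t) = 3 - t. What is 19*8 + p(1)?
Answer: 154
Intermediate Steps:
19*8 + p(1) = 19*8 + (3 - 1*1) = 152 + (3 - 1) = 152 + 2 = 154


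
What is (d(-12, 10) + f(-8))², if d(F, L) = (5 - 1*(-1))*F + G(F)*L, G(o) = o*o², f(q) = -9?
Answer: 301404321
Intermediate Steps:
G(o) = o³
d(F, L) = 6*F + L*F³ (d(F, L) = (5 - 1*(-1))*F + F³*L = (5 + 1)*F + L*F³ = 6*F + L*F³)
(d(-12, 10) + f(-8))² = (-12*(6 + 10*(-12)²) - 9)² = (-12*(6 + 10*144) - 9)² = (-12*(6 + 1440) - 9)² = (-12*1446 - 9)² = (-17352 - 9)² = (-17361)² = 301404321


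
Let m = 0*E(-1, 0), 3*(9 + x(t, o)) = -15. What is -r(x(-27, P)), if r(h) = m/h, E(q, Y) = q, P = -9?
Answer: 0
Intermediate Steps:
x(t, o) = -14 (x(t, o) = -9 + (⅓)*(-15) = -9 - 5 = -14)
m = 0 (m = 0*(-1) = 0)
r(h) = 0 (r(h) = 0/h = 0)
-r(x(-27, P)) = -1*0 = 0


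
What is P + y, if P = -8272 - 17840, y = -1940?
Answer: -28052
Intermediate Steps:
P = -26112
P + y = -26112 - 1940 = -28052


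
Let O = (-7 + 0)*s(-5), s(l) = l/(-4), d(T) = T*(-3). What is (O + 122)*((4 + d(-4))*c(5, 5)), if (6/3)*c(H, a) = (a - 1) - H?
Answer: -906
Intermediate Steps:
d(T) = -3*T
c(H, a) = -½ + a/2 - H/2 (c(H, a) = ((a - 1) - H)/2 = ((-1 + a) - H)/2 = (-1 + a - H)/2 = -½ + a/2 - H/2)
s(l) = -l/4 (s(l) = l*(-¼) = -l/4)
O = -35/4 (O = (-7 + 0)*(-¼*(-5)) = -7*5/4 = -35/4 ≈ -8.7500)
(O + 122)*((4 + d(-4))*c(5, 5)) = (-35/4 + 122)*((4 - 3*(-4))*(-½ + (½)*5 - ½*5)) = 453*((4 + 12)*(-½ + 5/2 - 5/2))/4 = 453*(16*(-½))/4 = (453/4)*(-8) = -906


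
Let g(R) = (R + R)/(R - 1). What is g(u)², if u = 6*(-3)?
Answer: 1296/361 ≈ 3.5900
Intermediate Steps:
u = -18
g(R) = 2*R/(-1 + R) (g(R) = (2*R)/(-1 + R) = 2*R/(-1 + R))
g(u)² = (2*(-18)/(-1 - 18))² = (2*(-18)/(-19))² = (2*(-18)*(-1/19))² = (36/19)² = 1296/361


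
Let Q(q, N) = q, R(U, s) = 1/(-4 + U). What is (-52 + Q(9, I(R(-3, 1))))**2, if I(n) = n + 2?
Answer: 1849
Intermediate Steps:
I(n) = 2 + n
(-52 + Q(9, I(R(-3, 1))))**2 = (-52 + 9)**2 = (-43)**2 = 1849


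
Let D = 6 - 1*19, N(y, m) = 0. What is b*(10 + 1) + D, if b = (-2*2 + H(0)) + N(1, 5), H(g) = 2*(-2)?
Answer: -101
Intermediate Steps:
D = -13 (D = 6 - 19 = -13)
H(g) = -4
b = -8 (b = (-2*2 - 4) + 0 = (-4 - 4) + 0 = -8 + 0 = -8)
b*(10 + 1) + D = -8*(10 + 1) - 13 = -8*11 - 13 = -88 - 13 = -101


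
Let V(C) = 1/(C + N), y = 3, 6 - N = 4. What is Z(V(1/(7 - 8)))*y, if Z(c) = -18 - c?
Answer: -57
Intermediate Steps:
N = 2 (N = 6 - 1*4 = 6 - 4 = 2)
V(C) = 1/(2 + C) (V(C) = 1/(C + 2) = 1/(2 + C))
Z(V(1/(7 - 8)))*y = (-18 - 1/(2 + 1/(7 - 8)))*3 = (-18 - 1/(2 + 1/(-1)))*3 = (-18 - 1/(2 - 1))*3 = (-18 - 1/1)*3 = (-18 - 1*1)*3 = (-18 - 1)*3 = -19*3 = -57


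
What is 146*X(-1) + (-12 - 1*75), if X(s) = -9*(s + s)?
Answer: 2541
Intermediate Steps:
X(s) = -18*s
146*X(-1) + (-12 - 1*75) = 146*(-18*(-1)) + (-12 - 1*75) = 146*18 + (-12 - 75) = 2628 - 87 = 2541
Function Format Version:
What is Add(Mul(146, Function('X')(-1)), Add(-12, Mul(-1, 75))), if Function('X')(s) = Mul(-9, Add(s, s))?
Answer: 2541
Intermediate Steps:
Function('X')(s) = Mul(-18, s) (Function('X')(s) = Mul(-9, Mul(2, s)) = Mul(-18, s))
Add(Mul(146, Function('X')(-1)), Add(-12, Mul(-1, 75))) = Add(Mul(146, Mul(-18, -1)), Add(-12, Mul(-1, 75))) = Add(Mul(146, 18), Add(-12, -75)) = Add(2628, -87) = 2541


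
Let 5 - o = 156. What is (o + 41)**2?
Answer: 12100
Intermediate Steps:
o = -151 (o = 5 - 1*156 = 5 - 156 = -151)
(o + 41)**2 = (-151 + 41)**2 = (-110)**2 = 12100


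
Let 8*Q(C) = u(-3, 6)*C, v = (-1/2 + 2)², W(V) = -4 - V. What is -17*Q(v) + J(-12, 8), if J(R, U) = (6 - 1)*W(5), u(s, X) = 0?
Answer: -45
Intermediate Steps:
J(R, U) = -45 (J(R, U) = (6 - 1)*(-4 - 1*5) = 5*(-4 - 5) = 5*(-9) = -45)
v = 9/4 (v = (-1*½ + 2)² = (-½ + 2)² = (3/2)² = 9/4 ≈ 2.2500)
Q(C) = 0 (Q(C) = (0*C)/8 = (⅛)*0 = 0)
-17*Q(v) + J(-12, 8) = -17*0 - 45 = 0 - 45 = -45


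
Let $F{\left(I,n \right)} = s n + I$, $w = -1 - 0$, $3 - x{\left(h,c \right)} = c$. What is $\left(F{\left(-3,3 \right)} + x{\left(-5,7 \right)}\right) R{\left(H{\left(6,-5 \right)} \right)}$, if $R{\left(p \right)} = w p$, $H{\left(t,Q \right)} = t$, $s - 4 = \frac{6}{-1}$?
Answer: $78$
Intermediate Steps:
$x{\left(h,c \right)} = 3 - c$
$s = -2$ ($s = 4 + \frac{6}{-1} = 4 + 6 \left(-1\right) = 4 - 6 = -2$)
$w = -1$ ($w = -1 + 0 = -1$)
$F{\left(I,n \right)} = I - 2 n$ ($F{\left(I,n \right)} = - 2 n + I = I - 2 n$)
$R{\left(p \right)} = - p$
$\left(F{\left(-3,3 \right)} + x{\left(-5,7 \right)}\right) R{\left(H{\left(6,-5 \right)} \right)} = \left(\left(-3 - 6\right) + \left(3 - 7\right)\right) \left(\left(-1\right) 6\right) = \left(\left(-3 - 6\right) + \left(3 - 7\right)\right) \left(-6\right) = \left(-9 - 4\right) \left(-6\right) = \left(-13\right) \left(-6\right) = 78$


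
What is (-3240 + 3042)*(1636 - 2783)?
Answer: 227106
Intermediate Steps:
(-3240 + 3042)*(1636 - 2783) = -198*(-1147) = 227106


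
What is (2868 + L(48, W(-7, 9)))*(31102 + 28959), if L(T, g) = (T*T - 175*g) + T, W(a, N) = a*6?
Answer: 754966770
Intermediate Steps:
W(a, N) = 6*a
L(T, g) = T + T**2 - 175*g (L(T, g) = (T**2 - 175*g) + T = T + T**2 - 175*g)
(2868 + L(48, W(-7, 9)))*(31102 + 28959) = (2868 + (48 + 48**2 - 1050*(-7)))*(31102 + 28959) = (2868 + (48 + 2304 - 175*(-42)))*60061 = (2868 + (48 + 2304 + 7350))*60061 = (2868 + 9702)*60061 = 12570*60061 = 754966770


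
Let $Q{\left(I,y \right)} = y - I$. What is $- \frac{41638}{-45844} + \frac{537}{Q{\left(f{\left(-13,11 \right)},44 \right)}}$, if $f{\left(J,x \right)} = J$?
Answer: $\frac{4498599}{435518} \approx 10.329$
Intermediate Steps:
$- \frac{41638}{-45844} + \frac{537}{Q{\left(f{\left(-13,11 \right)},44 \right)}} = - \frac{41638}{-45844} + \frac{537}{44 - -13} = \left(-41638\right) \left(- \frac{1}{45844}\right) + \frac{537}{44 + 13} = \frac{20819}{22922} + \frac{537}{57} = \frac{20819}{22922} + 537 \cdot \frac{1}{57} = \frac{20819}{22922} + \frac{179}{19} = \frac{4498599}{435518}$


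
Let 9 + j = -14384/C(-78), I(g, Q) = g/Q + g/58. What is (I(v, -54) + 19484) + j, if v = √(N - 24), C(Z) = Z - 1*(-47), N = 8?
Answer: 19939 - 4*I/783 ≈ 19939.0 - 0.0051086*I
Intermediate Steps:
C(Z) = 47 + Z (C(Z) = Z + 47 = 47 + Z)
v = 4*I (v = √(8 - 24) = √(-16) = 4*I ≈ 4.0*I)
I(g, Q) = g/58 + g/Q (I(g, Q) = g/Q + g*(1/58) = g/Q + g/58 = g/58 + g/Q)
j = 455 (j = -9 - 14384/(47 - 78) = -9 - 14384/(-31) = -9 - 14384*(-1/31) = -9 + 464 = 455)
(I(v, -54) + 19484) + j = (((4*I)/58 + (4*I)/(-54)) + 19484) + 455 = ((2*I/29 + (4*I)*(-1/54)) + 19484) + 455 = ((2*I/29 - 2*I/27) + 19484) + 455 = (-4*I/783 + 19484) + 455 = (19484 - 4*I/783) + 455 = 19939 - 4*I/783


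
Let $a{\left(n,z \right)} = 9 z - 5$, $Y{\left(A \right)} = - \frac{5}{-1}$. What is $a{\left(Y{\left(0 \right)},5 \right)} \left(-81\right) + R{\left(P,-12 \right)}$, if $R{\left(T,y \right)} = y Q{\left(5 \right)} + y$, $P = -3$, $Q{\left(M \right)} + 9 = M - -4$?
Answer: $-3252$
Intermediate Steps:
$Y{\left(A \right)} = 5$ ($Y{\left(A \right)} = \left(-5\right) \left(-1\right) = 5$)
$Q{\left(M \right)} = -5 + M$ ($Q{\left(M \right)} = -9 + \left(M - -4\right) = -9 + \left(M + 4\right) = -9 + \left(4 + M\right) = -5 + M$)
$R{\left(T,y \right)} = y$ ($R{\left(T,y \right)} = y \left(-5 + 5\right) + y = y 0 + y = 0 + y = y$)
$a{\left(n,z \right)} = -5 + 9 z$
$a{\left(Y{\left(0 \right)},5 \right)} \left(-81\right) + R{\left(P,-12 \right)} = \left(-5 + 9 \cdot 5\right) \left(-81\right) - 12 = \left(-5 + 45\right) \left(-81\right) - 12 = 40 \left(-81\right) - 12 = -3240 - 12 = -3252$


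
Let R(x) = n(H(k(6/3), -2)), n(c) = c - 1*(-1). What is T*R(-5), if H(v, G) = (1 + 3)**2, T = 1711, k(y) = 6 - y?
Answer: 29087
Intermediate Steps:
H(v, G) = 16 (H(v, G) = 4**2 = 16)
n(c) = 1 + c (n(c) = c + 1 = 1 + c)
R(x) = 17 (R(x) = 1 + 16 = 17)
T*R(-5) = 1711*17 = 29087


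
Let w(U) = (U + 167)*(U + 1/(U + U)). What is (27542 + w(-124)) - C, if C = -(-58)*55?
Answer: 4716917/248 ≈ 19020.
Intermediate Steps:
w(U) = (167 + U)*(U + 1/(2*U))
C = 3190 (C = -1*(-3190) = 3190)
(27542 + w(-124)) - C = (27542 + (½ + (-124)² + 167*(-124) + (167/2)/(-124))) - 1*3190 = (27542 + (½ + 15376 - 20708 + (167/2)*(-1/124))) - 3190 = (27542 + (½ + 15376 - 20708 - 167/248)) - 3190 = (27542 - 1322379/248) - 3190 = 5508037/248 - 3190 = 4716917/248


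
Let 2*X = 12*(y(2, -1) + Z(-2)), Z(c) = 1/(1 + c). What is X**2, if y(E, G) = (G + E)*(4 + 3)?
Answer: 1296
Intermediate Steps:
y(E, G) = 7*E + 7*G (y(E, G) = (E + G)*7 = 7*E + 7*G)
X = 36 (X = (12*((7*2 + 7*(-1)) + 1/(1 - 2)))/2 = (12*((14 - 7) + 1/(-1)))/2 = (12*(7 - 1))/2 = (12*6)/2 = (1/2)*72 = 36)
X**2 = 36**2 = 1296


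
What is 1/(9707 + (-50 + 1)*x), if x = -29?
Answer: 1/11128 ≈ 8.9863e-5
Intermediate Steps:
1/(9707 + (-50 + 1)*x) = 1/(9707 + (-50 + 1)*(-29)) = 1/(9707 - 49*(-29)) = 1/(9707 + 1421) = 1/11128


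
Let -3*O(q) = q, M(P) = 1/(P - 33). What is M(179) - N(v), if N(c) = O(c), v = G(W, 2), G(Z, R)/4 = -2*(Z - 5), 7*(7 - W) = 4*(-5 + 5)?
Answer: -2333/438 ≈ -5.3265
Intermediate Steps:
W = 7 (W = 7 - 4*(-5 + 5)/7 = 7 - 4*0/7 = 7 - ⅐*0 = 7 + 0 = 7)
G(Z, R) = 40 - 8*Z (G(Z, R) = 4*(-2*(Z - 5)) = 4*(-2*(-5 + Z)) = 4*(10 - 2*Z) = 40 - 8*Z)
v = -16 (v = 40 - 8*7 = 40 - 56 = -16)
M(P) = 1/(-33 + P)
O(q) = -q/3
N(c) = -c/3
M(179) - N(v) = 1/(-33 + 179) - (-1)*(-16)/3 = 1/146 - 1*16/3 = 1/146 - 16/3 = -2333/438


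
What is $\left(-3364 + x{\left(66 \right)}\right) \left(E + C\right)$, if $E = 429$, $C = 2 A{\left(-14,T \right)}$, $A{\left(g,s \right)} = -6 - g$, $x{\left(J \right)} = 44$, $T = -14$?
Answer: $-1477400$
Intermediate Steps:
$C = 16$ ($C = 2 \left(-6 - -14\right) = 2 \left(-6 + 14\right) = 2 \cdot 8 = 16$)
$\left(-3364 + x{\left(66 \right)}\right) \left(E + C\right) = \left(-3364 + 44\right) \left(429 + 16\right) = \left(-3320\right) 445 = -1477400$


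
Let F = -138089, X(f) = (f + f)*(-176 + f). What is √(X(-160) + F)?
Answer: I*√30569 ≈ 174.84*I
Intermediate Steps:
X(f) = 2*f*(-176 + f) (X(f) = (2*f)*(-176 + f) = 2*f*(-176 + f))
√(X(-160) + F) = √(2*(-160)*(-176 - 160) - 138089) = √(2*(-160)*(-336) - 138089) = √(107520 - 138089) = √(-30569) = I*√30569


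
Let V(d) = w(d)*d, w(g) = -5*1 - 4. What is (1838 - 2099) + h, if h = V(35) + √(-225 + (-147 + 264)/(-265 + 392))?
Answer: -576 + 3*I*√401574/127 ≈ -576.0 + 14.969*I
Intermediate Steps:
w(g) = -9 (w(g) = -5 - 4 = -9)
V(d) = -9*d
h = -315 + 3*I*√401574/127 (h = -9*35 + √(-225 + (-147 + 264)/(-265 + 392)) = -315 + √(-225 + 117/127) = -315 + √(-28458/127) = -315 + 3*I*√401574/127 ≈ -315.0 + 14.969*I)
(1838 - 2099) + h = (1838 - 2099) + (-315 + 3*I*√401574/127) = -261 + (-315 + 3*I*√401574/127) = -576 + 3*I*√401574/127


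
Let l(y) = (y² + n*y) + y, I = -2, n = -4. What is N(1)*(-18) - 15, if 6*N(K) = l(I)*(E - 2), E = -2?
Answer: 105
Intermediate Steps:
l(y) = y² - 3*y (l(y) = (y² - 4*y) + y = y² - 3*y)
N(K) = -20/3 (N(K) = ((-2*(-3 - 2))*(-2 - 2))/6 = (-2*(-5)*(-4))/6 = (10*(-4))/6 = (⅙)*(-40) = -20/3)
N(1)*(-18) - 15 = -20/3*(-18) - 15 = 120 - 15 = 105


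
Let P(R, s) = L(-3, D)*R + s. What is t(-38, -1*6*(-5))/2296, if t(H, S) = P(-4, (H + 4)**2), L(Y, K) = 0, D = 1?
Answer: 289/574 ≈ 0.50348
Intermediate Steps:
P(R, s) = s (P(R, s) = 0*R + s = 0 + s = s)
t(H, S) = (4 + H)**2 (t(H, S) = (H + 4)**2 = (4 + H)**2)
t(-38, -1*6*(-5))/2296 = (4 - 38)**2/2296 = (-34)**2*(1/2296) = 1156*(1/2296) = 289/574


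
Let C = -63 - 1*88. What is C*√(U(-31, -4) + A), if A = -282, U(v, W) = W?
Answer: -151*I*√286 ≈ -2553.6*I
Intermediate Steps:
C = -151 (C = -63 - 88 = -151)
C*√(U(-31, -4) + A) = -151*√(-4 - 282) = -151*I*√286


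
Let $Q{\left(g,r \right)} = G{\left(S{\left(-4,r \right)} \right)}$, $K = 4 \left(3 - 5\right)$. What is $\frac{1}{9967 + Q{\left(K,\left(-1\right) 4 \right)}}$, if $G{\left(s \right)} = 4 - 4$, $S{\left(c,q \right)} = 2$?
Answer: $\frac{1}{9967} \approx 0.00010033$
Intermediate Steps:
$K = -8$ ($K = 4 \left(-2\right) = -8$)
$G{\left(s \right)} = 0$
$Q{\left(g,r \right)} = 0$
$\frac{1}{9967 + Q{\left(K,\left(-1\right) 4 \right)}} = \frac{1}{9967 + 0} = \frac{1}{9967}$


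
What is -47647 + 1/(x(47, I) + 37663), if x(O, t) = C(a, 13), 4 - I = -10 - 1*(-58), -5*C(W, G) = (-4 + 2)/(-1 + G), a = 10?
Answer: -53835916447/1129891 ≈ -47647.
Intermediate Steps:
C(W, G) = 2/(5*(-1 + G)) (C(W, G) = -(-4 + 2)/(5*(-1 + G)) = -(-2)/(5*(-1 + G)) = 2/(5*(-1 + G)))
I = -44 (I = 4 - (-10 - 1*(-58)) = 4 - (-10 + 58) = 4 - 1*48 = 4 - 48 = -44)
x(O, t) = 1/30 (x(O, t) = 2/(5*(-1 + 13)) = (2/5)/12 = (2/5)*(1/12) = 1/30)
-47647 + 1/(x(47, I) + 37663) = -47647 + 1/(1/30 + 37663) = -47647 + 1/(1129891/30) = -47647 + 30/1129891 = -53835916447/1129891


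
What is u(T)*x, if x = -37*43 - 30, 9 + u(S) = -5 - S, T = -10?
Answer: 6484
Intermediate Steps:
u(S) = -14 - S (u(S) = -9 + (-5 - S) = -14 - S)
x = -1621 (x = -1591 - 30 = -1621)
u(T)*x = (-14 - 1*(-10))*(-1621) = (-14 + 10)*(-1621) = -4*(-1621) = 6484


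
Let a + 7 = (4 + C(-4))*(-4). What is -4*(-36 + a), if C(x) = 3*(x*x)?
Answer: 1004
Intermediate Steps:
C(x) = 3*x²
a = -215 (a = -7 + (4 + 3*(-4)²)*(-4) = -7 + (4 + 3*16)*(-4) = -7 + (4 + 48)*(-4) = -7 + 52*(-4) = -7 - 208 = -215)
-4*(-36 + a) = -4*(-36 - 215) = -4*(-251) = 1004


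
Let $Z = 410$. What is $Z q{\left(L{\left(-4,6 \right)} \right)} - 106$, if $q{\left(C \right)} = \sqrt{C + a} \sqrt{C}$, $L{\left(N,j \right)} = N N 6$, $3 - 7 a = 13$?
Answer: $-106 + \frac{3280 \sqrt{6951}}{7} \approx 38960.0$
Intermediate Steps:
$a = - \frac{10}{7}$ ($a = \frac{3}{7} - \frac{13}{7} = - \frac{10}{7} \approx -1.4286$)
$L{\left(N,j \right)} = 6 N^{2}$ ($L{\left(N,j \right)} = N^{2} \cdot 6 = 6 N^{2}$)
$q{\left(C \right)} = \sqrt{C} \sqrt{- \frac{10}{7} + C}$ ($q{\left(C \right)} = \sqrt{C - \frac{10}{7}} \sqrt{C} = \sqrt{- \frac{10}{7} + C} \sqrt{C} = \sqrt{C} \sqrt{- \frac{10}{7} + C}$)
$Z q{\left(L{\left(-4,6 \right)} \right)} - 106 = 410 \frac{\sqrt{7} \sqrt{6 \left(-4\right)^{2}} \sqrt{-10 + 7 \cdot 6 \left(-4\right)^{2}}}{7} - 106 = 410 \frac{\sqrt{7} \sqrt{6 \cdot 16} \sqrt{-10 + 7 \cdot 6 \cdot 16}}{7} - 106 = 410 \frac{\sqrt{7} \sqrt{96} \sqrt{-10 + 7 \cdot 96}}{7} - 106 = 410 \frac{\sqrt{7} \cdot 4 \sqrt{6} \sqrt{-10 + 672}}{7} - 106 = 410 \frac{\sqrt{7} \cdot 4 \sqrt{6} \sqrt{662}}{7} - 106 = 410 \frac{8 \sqrt{6951}}{7} - 106 = \frac{3280 \sqrt{6951}}{7} - 106 = -106 + \frac{3280 \sqrt{6951}}{7}$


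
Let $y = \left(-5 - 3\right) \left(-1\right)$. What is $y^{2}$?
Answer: $64$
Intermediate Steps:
$y = 8$ ($y = \left(-8\right) \left(-1\right) = 8$)
$y^{2} = 8^{2} = 64$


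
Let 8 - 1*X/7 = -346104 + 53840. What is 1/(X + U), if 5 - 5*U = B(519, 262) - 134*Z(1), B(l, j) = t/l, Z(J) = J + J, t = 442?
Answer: 519/1061852425 ≈ 4.8877e-7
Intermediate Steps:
Z(J) = 2*J
B(l, j) = 442/l
U = 28249/519 (U = 1 - (442/519 - 134*2*1)/5 = 1 - (442*(1/519) - 134*2)/5 = 1 - (442/519 - 1*268)/5 = 1 - (442/519 - 268)/5 = 1 - 1/5*(-138650/519) = 1 + 27730/519 = 28249/519 ≈ 54.430)
X = 2045904 (X = 56 - 7*(-346104 + 53840) = 56 - 7*(-292264) = 56 + 2045848 = 2045904)
1/(X + U) = 1/(2045904 + 28249/519) = 1/(1061852425/519) = 519/1061852425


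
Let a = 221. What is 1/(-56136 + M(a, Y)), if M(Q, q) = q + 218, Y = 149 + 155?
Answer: -1/55614 ≈ -1.7981e-5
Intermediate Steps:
Y = 304
M(Q, q) = 218 + q
1/(-56136 + M(a, Y)) = 1/(-56136 + (218 + 304)) = 1/(-56136 + 522) = 1/(-55614) = -1/55614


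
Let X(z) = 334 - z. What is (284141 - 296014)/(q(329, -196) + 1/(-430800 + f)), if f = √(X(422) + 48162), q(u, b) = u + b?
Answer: -293064610692785534/3282876487986215 - 510539*√26/3282876487986215 ≈ -89.271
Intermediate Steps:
q(u, b) = b + u
f = 43*√26 (f = √((334 - 1*422) + 48162) = √((334 - 422) + 48162) = √(-88 + 48162) = √48074 = 43*√26 ≈ 219.26)
(284141 - 296014)/(q(329, -196) + 1/(-430800 + f)) = (284141 - 296014)/((-196 + 329) + 1/(-430800 + 43*√26)) = -11873/(133 + 1/(-430800 + 43*√26))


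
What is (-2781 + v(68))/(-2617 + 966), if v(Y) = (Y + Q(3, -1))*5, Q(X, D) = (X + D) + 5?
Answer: 2406/1651 ≈ 1.4573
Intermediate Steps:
Q(X, D) = 5 + D + X (Q(X, D) = (D + X) + 5 = 5 + D + X)
v(Y) = 35 + 5*Y (v(Y) = (Y + (5 - 1 + 3))*5 = (Y + 7)*5 = (7 + Y)*5 = 35 + 5*Y)
(-2781 + v(68))/(-2617 + 966) = (-2781 + (35 + 5*68))/(-2617 + 966) = (-2781 + (35 + 340))/(-1651) = (-2781 + 375)*(-1/1651) = -2406*(-1/1651) = 2406/1651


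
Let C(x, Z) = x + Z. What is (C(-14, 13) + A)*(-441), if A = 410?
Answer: -180369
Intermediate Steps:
C(x, Z) = Z + x
(C(-14, 13) + A)*(-441) = ((13 - 14) + 410)*(-441) = (-1 + 410)*(-441) = 409*(-441) = -180369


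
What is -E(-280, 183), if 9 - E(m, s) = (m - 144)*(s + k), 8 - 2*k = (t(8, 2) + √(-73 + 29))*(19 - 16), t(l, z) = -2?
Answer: -80569 + 1272*I*√11 ≈ -80569.0 + 4218.8*I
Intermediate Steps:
k = 7 - 3*I*√11 (k = 4 - (-2 + √(-73 + 29))*(19 - 16)/2 = 4 - (-2 + √(-44))*3/2 = 4 - (-2 + 2*I*√11)*3/2 = 4 - (-6 + 6*I*√11)/2 = 4 + (3 - 3*I*√11) = 7 - 3*I*√11 ≈ 7.0 - 9.9499*I)
E(m, s) = 9 - (-144 + m)*(7 + s - 3*I*√11) (E(m, s) = 9 - (m - 144)*(s + (7 - 3*I*√11)) = 9 - (-144 + m)*(7 + s - 3*I*√11))
-E(-280, 183) = -(1017 + 144*183 - 1*(-280)*183 - 1*(-280)*(7 - 3*I*√11) - 432*I*√11) = -(1017 + 26352 + 51240 + (1960 - 840*I*√11) - 432*I*√11) = -(80569 - 1272*I*√11) = -80569 + 1272*I*√11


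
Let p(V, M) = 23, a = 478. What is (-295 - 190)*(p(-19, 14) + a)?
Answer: -242985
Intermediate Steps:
(-295 - 190)*(p(-19, 14) + a) = (-295 - 190)*(23 + 478) = -485*501 = -242985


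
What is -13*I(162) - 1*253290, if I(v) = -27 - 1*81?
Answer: -251886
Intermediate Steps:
I(v) = -108 (I(v) = -27 - 81 = -108)
-13*I(162) - 1*253290 = -13*(-108) - 1*253290 = 1404 - 253290 = -251886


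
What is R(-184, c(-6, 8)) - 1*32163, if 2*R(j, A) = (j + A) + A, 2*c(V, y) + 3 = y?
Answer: -64505/2 ≈ -32253.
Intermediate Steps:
c(V, y) = -3/2 + y/2
R(j, A) = A + j/2 (R(j, A) = ((j + A) + A)/2 = ((A + j) + A)/2 = (j + 2*A)/2 = A + j/2)
R(-184, c(-6, 8)) - 1*32163 = ((-3/2 + (½)*8) + (½)*(-184)) - 1*32163 = ((-3/2 + 4) - 92) - 32163 = (5/2 - 92) - 32163 = -179/2 - 32163 = -64505/2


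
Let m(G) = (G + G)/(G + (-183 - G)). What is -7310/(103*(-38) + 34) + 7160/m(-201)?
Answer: 84780417/25996 ≈ 3261.3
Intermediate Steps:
m(G) = -2*G/183 (m(G) = (2*G)/(-183) = (2*G)*(-1/183) = -2*G/183)
-7310/(103*(-38) + 34) + 7160/m(-201) = -7310/(103*(-38) + 34) + 7160/((-2/183*(-201))) = -7310/(-3914 + 34) + 7160/(134/61) = -7310/(-3880) + 7160*(61/134) = -7310*(-1/3880) + 218380/67 = 731/388 + 218380/67 = 84780417/25996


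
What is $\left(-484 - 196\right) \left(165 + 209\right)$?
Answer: $-254320$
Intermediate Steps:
$\left(-484 - 196\right) \left(165 + 209\right) = \left(-680\right) 374 = -254320$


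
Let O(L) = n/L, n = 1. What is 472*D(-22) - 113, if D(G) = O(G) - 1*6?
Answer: -32631/11 ≈ -2966.5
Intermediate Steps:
O(L) = 1/L
D(G) = -6 + 1/G (D(G) = 1/G - 1*6 = 1/G - 6 = -6 + 1/G)
472*D(-22) - 113 = 472*(-6 + 1/(-22)) - 113 = 472*(-6 - 1/22) - 113 = 472*(-133/22) - 113 = -31388/11 - 113 = -32631/11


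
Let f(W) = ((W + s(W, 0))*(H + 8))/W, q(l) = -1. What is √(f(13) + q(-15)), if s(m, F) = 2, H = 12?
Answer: √3731/13 ≈ 4.6986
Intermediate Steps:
f(W) = (40 + 20*W)/W (f(W) = ((W + 2)*(12 + 8))/W = ((2 + W)*20)/W = (40 + 20*W)/W)
√(f(13) + q(-15)) = √((20 + 40/13) - 1) = √(300/13 - 1) = √(287/13) = √3731/13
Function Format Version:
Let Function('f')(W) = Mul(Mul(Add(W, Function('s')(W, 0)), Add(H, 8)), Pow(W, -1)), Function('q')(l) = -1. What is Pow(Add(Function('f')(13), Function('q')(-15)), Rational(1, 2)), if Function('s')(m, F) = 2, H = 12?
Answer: Mul(Rational(1, 13), Pow(3731, Rational(1, 2))) ≈ 4.6986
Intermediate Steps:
Function('f')(W) = Mul(Pow(W, -1), Add(40, Mul(20, W))) (Function('f')(W) = Mul(Mul(Add(W, 2), Add(12, 8)), Pow(W, -1)) = Mul(Mul(Add(2, W), 20), Pow(W, -1)) = Mul(Add(40, Mul(20, W)), Pow(W, -1)) = Mul(Pow(W, -1), Add(40, Mul(20, W))))
Pow(Add(Function('f')(13), Function('q')(-15)), Rational(1, 2)) = Pow(Add(Add(20, Mul(40, Pow(13, -1))), -1), Rational(1, 2)) = Pow(Add(Add(20, Mul(40, Rational(1, 13))), -1), Rational(1, 2)) = Pow(Add(Add(20, Rational(40, 13)), -1), Rational(1, 2)) = Pow(Add(Rational(300, 13), -1), Rational(1, 2)) = Pow(Rational(287, 13), Rational(1, 2)) = Mul(Rational(1, 13), Pow(3731, Rational(1, 2)))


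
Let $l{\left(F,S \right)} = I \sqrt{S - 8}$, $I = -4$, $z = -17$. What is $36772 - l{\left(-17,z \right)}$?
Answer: $36772 + 20 i \approx 36772.0 + 20.0 i$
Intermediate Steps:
$l{\left(F,S \right)} = - 4 \sqrt{-8 + S}$ ($l{\left(F,S \right)} = - 4 \sqrt{S - 8} = - 4 \sqrt{-8 + S}$)
$36772 - l{\left(-17,z \right)} = 36772 - - 4 \sqrt{-8 - 17} = 36772 - - 4 \sqrt{-25} = 36772 - - 4 \cdot 5 i = 36772 - - 20 i = 36772 + 20 i$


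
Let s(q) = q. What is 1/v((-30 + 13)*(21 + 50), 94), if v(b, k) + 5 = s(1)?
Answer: -¼ ≈ -0.25000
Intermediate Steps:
v(b, k) = -4 (v(b, k) = -5 + 1 = -4)
1/v((-30 + 13)*(21 + 50), 94) = 1/(-4) = -¼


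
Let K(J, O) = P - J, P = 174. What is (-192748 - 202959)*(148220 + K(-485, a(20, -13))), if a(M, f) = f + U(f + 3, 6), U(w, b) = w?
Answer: -58912462453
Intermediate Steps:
a(M, f) = 3 + 2*f (a(M, f) = f + (f + 3) = f + (3 + f) = 3 + 2*f)
K(J, O) = 174 - J
(-192748 - 202959)*(148220 + K(-485, a(20, -13))) = (-192748 - 202959)*(148220 + (174 - 1*(-485))) = -395707*(148220 + (174 + 485)) = -395707*(148220 + 659) = -395707*148879 = -58912462453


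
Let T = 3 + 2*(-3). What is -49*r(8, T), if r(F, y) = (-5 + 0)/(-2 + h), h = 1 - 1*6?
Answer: -35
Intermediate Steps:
h = -5 (h = 1 - 6 = -5)
T = -3 (T = 3 - 6 = -3)
r(F, y) = 5/7 (r(F, y) = (-5 + 0)/(-2 - 5) = -5/(-7) = -5*(-1/7) = 5/7)
-49*r(8, T) = -49*5/7 = -35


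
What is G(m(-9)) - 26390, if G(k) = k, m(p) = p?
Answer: -26399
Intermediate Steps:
G(m(-9)) - 26390 = -9 - 26390 = -26399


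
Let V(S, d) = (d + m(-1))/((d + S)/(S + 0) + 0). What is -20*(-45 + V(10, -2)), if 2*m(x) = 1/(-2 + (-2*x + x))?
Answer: 1925/2 ≈ 962.50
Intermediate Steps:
m(x) = 1/(2*(-2 - x)) (m(x) = 1/(2*(-2 + (-2*x + x))) = 1/(2*(-2 - x)))
V(S, d) = S*(-½ + d)/(S + d) (V(S, d) = (d - 1/(4 + 2*(-1)))/((d + S)/(S + 0) + 0) = (d - 1/(4 - 2))/((S + d)/S + 0) = (d - 1/2)/((S + d)/S + 0) = (d - 1*½)/(((S + d)/S)) = (d - ½)*(S/(S + d)) = (-½ + d)*(S/(S + d)) = S*(-½ + d)/(S + d))
-20*(-45 + V(10, -2)) = -20*(-45 + (½)*10*(-1 + 2*(-2))/(10 - 2)) = -20*(-45 + (½)*10*(-1 - 4)/8) = -20*(-45 + (½)*10*(⅛)*(-5)) = -20*(-45 - 25/8) = -20*(-385/8) = 1925/2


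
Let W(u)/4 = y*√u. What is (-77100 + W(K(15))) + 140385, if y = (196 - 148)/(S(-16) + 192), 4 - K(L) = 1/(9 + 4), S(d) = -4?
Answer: 63285 + 48*√663/611 ≈ 63287.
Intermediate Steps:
K(L) = 51/13 (K(L) = 4 - 1/(9 + 4) = 4 - 1/13 = 51/13)
y = 12/47 (y = (196 - 148)/(-4 + 192) = 48/188 = 48*(1/188) = 12/47 ≈ 0.25532)
W(u) = 48*√u/47 (W(u) = 4*(12*√u/47) = 48*√u/47)
(-77100 + W(K(15))) + 140385 = (-77100 + 48*√(51/13)/47) + 140385 = (-77100 + 48*(√663/13)/47) + 140385 = (-77100 + 48*√663/611) + 140385 = 63285 + 48*√663/611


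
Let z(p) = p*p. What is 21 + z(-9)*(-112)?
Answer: -9051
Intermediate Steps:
z(p) = p²
21 + z(-9)*(-112) = 21 + (-9)²*(-112) = 21 + 81*(-112) = 21 - 9072 = -9051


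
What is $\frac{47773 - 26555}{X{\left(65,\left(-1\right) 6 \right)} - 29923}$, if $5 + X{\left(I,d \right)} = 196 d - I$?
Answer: $- \frac{21218}{31169} \approx -0.68074$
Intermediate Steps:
$X{\left(I,d \right)} = -5 - I + 196 d$ ($X{\left(I,d \right)} = -5 - \left(I - 196 d\right) = -5 - I + 196 d$)
$\frac{47773 - 26555}{X{\left(65,\left(-1\right) 6 \right)} - 29923} = \frac{47773 - 26555}{\left(-5 - 65 + 196 \left(\left(-1\right) 6\right)\right) - 29923} = \frac{21218}{\left(-5 - 65 + 196 \left(-6\right)\right) - 29923} = \frac{21218}{\left(-5 - 65 - 1176\right) - 29923} = \frac{21218}{-1246 - 29923} = \frac{21218}{-31169} = 21218 \left(- \frac{1}{31169}\right) = - \frac{21218}{31169}$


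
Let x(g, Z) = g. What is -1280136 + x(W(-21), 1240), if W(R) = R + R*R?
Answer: -1279716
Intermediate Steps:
W(R) = R + R²
-1280136 + x(W(-21), 1240) = -1280136 - 21*(1 - 21) = -1280136 - 21*(-20) = -1280136 + 420 = -1279716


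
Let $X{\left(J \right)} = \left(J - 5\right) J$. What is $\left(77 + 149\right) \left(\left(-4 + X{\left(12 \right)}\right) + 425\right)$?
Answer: $114130$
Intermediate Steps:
$X{\left(J \right)} = J \left(-5 + J\right)$ ($X{\left(J \right)} = \left(-5 + J\right) J = J \left(-5 + J\right)$)
$\left(77 + 149\right) \left(\left(-4 + X{\left(12 \right)}\right) + 425\right) = \left(77 + 149\right) \left(\left(-4 + 12 \left(-5 + 12\right)\right) + 425\right) = 226 \left(\left(-4 + 12 \cdot 7\right) + 425\right) = 226 \left(\left(-4 + 84\right) + 425\right) = 226 \left(80 + 425\right) = 226 \cdot 505 = 114130$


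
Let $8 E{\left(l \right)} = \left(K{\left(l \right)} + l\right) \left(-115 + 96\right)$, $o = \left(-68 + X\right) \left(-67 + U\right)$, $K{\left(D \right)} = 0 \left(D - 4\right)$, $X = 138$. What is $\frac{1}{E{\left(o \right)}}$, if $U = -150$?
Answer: $\frac{4}{144305} \approx 2.7719 \cdot 10^{-5}$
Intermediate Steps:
$K{\left(D \right)} = 0$ ($K{\left(D \right)} = 0 \left(-4 + D\right) = 0$)
$o = -15190$ ($o = \left(-68 + 138\right) \left(-67 - 150\right) = 70 \left(-217\right) = -15190$)
$E{\left(l \right)} = - \frac{19 l}{8}$ ($E{\left(l \right)} = \frac{\left(0 + l\right) \left(-115 + 96\right)}{8} = \frac{l \left(-19\right)}{8} = \frac{\left(-19\right) l}{8} = - \frac{19 l}{8}$)
$\frac{1}{E{\left(o \right)}} = \frac{1}{\left(- \frac{19}{8}\right) \left(-15190\right)} = \frac{1}{\frac{144305}{4}} = \frac{4}{144305}$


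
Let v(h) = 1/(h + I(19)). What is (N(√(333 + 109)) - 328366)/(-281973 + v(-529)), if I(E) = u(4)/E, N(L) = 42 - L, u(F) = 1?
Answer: 3299656200/2833828669 + 10050*√442/2833828669 ≈ 1.1645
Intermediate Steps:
I(E) = 1/E
v(h) = 1/(1/19 + h) (v(h) = 1/(h + 1/19) = 1/(1/19 + h))
(N(√(333 + 109)) - 328366)/(-281973 + v(-529)) = ((42 - √(333 + 109)) - 328366)/(-281973 + 19/(1 + 19*(-529))) = ((42 - √442) - 328366)/(-281973 + 19/(1 - 10051)) = (-328324 - √442)/(-281973 + 19/(-10050)) = (-328324 - √442)/(-281973 + 19*(-1/10050)) = (-328324 - √442)/(-281973 - 19/10050) = (-328324 - √442)/(-2833828669/10050) = (-328324 - √442)*(-10050/2833828669) = 3299656200/2833828669 + 10050*√442/2833828669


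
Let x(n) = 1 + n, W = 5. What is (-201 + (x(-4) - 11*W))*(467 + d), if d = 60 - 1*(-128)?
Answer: -169645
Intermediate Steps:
d = 188 (d = 60 + 128 = 188)
(-201 + (x(-4) - 11*W))*(467 + d) = (-201 + ((1 - 4) - 11*5))*(467 + 188) = (-201 + (-3 - 55))*655 = (-201 - 58)*655 = -259*655 = -169645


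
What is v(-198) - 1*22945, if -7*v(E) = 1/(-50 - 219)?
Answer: -43205434/1883 ≈ -22945.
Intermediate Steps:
v(E) = 1/1883 (v(E) = -1/(7*(-50 - 219)) = -1/7/(-269) = -1/7*(-1/269) = 1/1883)
v(-198) - 1*22945 = 1/1883 - 1*22945 = 1/1883 - 22945 = -43205434/1883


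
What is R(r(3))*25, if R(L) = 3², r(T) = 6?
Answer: 225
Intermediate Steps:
R(L) = 9
R(r(3))*25 = 9*25 = 225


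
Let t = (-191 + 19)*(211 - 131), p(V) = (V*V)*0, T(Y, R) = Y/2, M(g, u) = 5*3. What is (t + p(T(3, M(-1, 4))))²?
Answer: 189337600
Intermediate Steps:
M(g, u) = 15
T(Y, R) = Y/2 (T(Y, R) = Y*(½) = Y/2)
p(V) = 0 (p(V) = V²*0 = 0)
t = -13760 (t = -172*80 = -13760)
(t + p(T(3, M(-1, 4))))² = (-13760 + 0)² = (-13760)² = 189337600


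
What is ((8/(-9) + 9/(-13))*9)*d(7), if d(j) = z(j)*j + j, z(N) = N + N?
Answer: -19425/13 ≈ -1494.2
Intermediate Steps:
z(N) = 2*N
d(j) = j + 2*j**2 (d(j) = (2*j)*j + j = 2*j**2 + j = j + 2*j**2)
((8/(-9) + 9/(-13))*9)*d(7) = ((8/(-9) + 9/(-13))*9)*(7*(1 + 2*7)) = ((8*(-1/9) + 9*(-1/13))*9)*(7*(1 + 14)) = ((-8/9 - 9/13)*9)*(7*15) = -185/117*9*105 = -185/13*105 = -19425/13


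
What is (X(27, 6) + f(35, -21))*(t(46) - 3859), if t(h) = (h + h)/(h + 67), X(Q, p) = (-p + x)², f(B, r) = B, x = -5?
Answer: -68012100/113 ≈ -6.0188e+5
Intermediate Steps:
X(Q, p) = (-5 - p)² (X(Q, p) = (-p - 5)² = (-5 - p)²)
t(h) = 2*h/(67 + h) (t(h) = (2*h)/(67 + h) = 2*h/(67 + h))
(X(27, 6) + f(35, -21))*(t(46) - 3859) = ((5 + 6)² + 35)*(2*46/(67 + 46) - 3859) = (11² + 35)*(2*46/113 - 3859) = (121 + 35)*(2*46*(1/113) - 3859) = 156*(92/113 - 3859) = 156*(-435975/113) = -68012100/113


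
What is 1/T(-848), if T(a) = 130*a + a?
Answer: -1/111088 ≈ -9.0019e-6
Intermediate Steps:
T(a) = 131*a
1/T(-848) = 1/(131*(-848)) = 1/(-111088) = -1/111088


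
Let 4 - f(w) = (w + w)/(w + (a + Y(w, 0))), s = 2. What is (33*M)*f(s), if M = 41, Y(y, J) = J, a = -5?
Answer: 7216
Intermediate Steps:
f(w) = 4 - 2*w/(-5 + w) (f(w) = 4 - (w + w)/(w + (-5 + 0)) = 4 - 2*w/(w - 5) = 4 - 2*w/(-5 + w))
(33*M)*f(s) = (33*41)*(2*(-10 + 2)/(-5 + 2)) = 1353*(2*(-8)/(-3)) = 1353*(2*(-1/3)*(-8)) = 1353*(16/3) = 7216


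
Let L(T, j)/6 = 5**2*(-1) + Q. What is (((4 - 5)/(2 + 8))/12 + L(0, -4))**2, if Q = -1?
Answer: 350475841/14400 ≈ 24339.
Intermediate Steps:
L(T, j) = -156 (L(T, j) = 6*(5**2*(-1) - 1) = 6*(25*(-1) - 1) = 6*(-25 - 1) = 6*(-26) = -156)
(((4 - 5)/(2 + 8))/12 + L(0, -4))**2 = (((4 - 5)/(2 + 8))/12 - 156)**2 = (-1/10*(1/12) - 156)**2 = (-1*1/10*(1/12) - 156)**2 = (-1/10*1/12 - 156)**2 = (-1/120 - 156)**2 = (-18721/120)**2 = 350475841/14400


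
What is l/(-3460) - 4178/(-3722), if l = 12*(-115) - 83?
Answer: 9950583/6439060 ≈ 1.5453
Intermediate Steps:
l = -1463 (l = -1380 - 83 = -1463)
l/(-3460) - 4178/(-3722) = -1463/(-3460) - 4178/(-3722) = -1463*(-1/3460) - 4178*(-1/3722) = 1463/3460 + 2089/1861 = 9950583/6439060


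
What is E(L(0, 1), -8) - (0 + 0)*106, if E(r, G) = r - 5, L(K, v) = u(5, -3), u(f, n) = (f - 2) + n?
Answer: -5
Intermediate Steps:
u(f, n) = -2 + f + n (u(f, n) = (-2 + f) + n = -2 + f + n)
L(K, v) = 0 (L(K, v) = -2 + 5 - 3 = 0)
E(r, G) = -5 + r
E(L(0, 1), -8) - (0 + 0)*106 = (-5 + 0) - (0 + 0)*106 = -5 - 1*0*106 = -5 + 0*106 = -5 + 0 = -5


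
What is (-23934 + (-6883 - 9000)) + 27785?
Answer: -12032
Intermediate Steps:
(-23934 + (-6883 - 9000)) + 27785 = (-23934 - 15883) + 27785 = -39817 + 27785 = -12032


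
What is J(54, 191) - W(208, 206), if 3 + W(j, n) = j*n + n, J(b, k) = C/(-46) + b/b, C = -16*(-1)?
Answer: -990158/23 ≈ -43050.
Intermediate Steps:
C = 16
J(b, k) = 15/23 (J(b, k) = 16/(-46) + b/b = 16*(-1/46) + 1 = -8/23 + 1 = 15/23)
W(j, n) = -3 + n + j*n (W(j, n) = -3 + (j*n + n) = -3 + (n + j*n) = -3 + n + j*n)
J(54, 191) - W(208, 206) = 15/23 - (-3 + 206 + 208*206) = 15/23 - (-3 + 206 + 42848) = 15/23 - 1*43051 = 15/23 - 43051 = -990158/23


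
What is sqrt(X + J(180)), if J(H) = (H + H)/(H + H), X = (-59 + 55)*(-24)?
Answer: sqrt(97) ≈ 9.8489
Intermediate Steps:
X = 96 (X = -4*(-24) = 96)
J(H) = 1 (J(H) = (2*H)/((2*H)) = (2*H)*(1/(2*H)) = 1)
sqrt(X + J(180)) = sqrt(96 + 1) = sqrt(97)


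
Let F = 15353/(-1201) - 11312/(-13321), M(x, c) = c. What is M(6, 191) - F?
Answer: 463807016/2285503 ≈ 202.93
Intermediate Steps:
F = -27275943/2285503 (F = 15353*(-1/1201) - 11312*(-1/13321) = -15353/1201 + 1616/1903 = -27275943/2285503 ≈ -11.934)
M(6, 191) - F = 191 - 1*(-27275943/2285503) = 191 + 27275943/2285503 = 463807016/2285503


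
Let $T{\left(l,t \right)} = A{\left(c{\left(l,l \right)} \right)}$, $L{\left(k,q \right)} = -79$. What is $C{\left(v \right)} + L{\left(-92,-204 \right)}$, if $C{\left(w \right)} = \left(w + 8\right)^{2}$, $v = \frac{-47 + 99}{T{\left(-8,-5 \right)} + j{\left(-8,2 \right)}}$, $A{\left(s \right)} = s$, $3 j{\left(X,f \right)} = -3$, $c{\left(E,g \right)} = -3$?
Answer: $-54$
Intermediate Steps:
$j{\left(X,f \right)} = -1$ ($j{\left(X,f \right)} = \frac{1}{3} \left(-3\right) = -1$)
$T{\left(l,t \right)} = -3$
$v = -13$ ($v = \frac{-47 + 99}{-3 - 1} = \frac{52}{-4} = 52 \left(- \frac{1}{4}\right) = -13$)
$C{\left(w \right)} = \left(8 + w\right)^{2}$
$C{\left(v \right)} + L{\left(-92,-204 \right)} = \left(8 - 13\right)^{2} - 79 = \left(-5\right)^{2} - 79 = 25 - 79 = -54$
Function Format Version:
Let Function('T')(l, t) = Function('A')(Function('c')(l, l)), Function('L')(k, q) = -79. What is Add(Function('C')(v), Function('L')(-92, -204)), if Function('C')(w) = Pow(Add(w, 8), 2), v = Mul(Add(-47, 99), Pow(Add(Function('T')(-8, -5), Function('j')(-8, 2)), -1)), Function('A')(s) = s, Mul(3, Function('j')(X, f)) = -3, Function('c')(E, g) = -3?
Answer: -54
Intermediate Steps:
Function('j')(X, f) = -1 (Function('j')(X, f) = Mul(Rational(1, 3), -3) = -1)
Function('T')(l, t) = -3
v = -13 (v = Mul(Add(-47, 99), Pow(Add(-3, -1), -1)) = Mul(52, Pow(-4, -1)) = Mul(52, Rational(-1, 4)) = -13)
Function('C')(w) = Pow(Add(8, w), 2)
Add(Function('C')(v), Function('L')(-92, -204)) = Add(Pow(Add(8, -13), 2), -79) = Add(Pow(-5, 2), -79) = Add(25, -79) = -54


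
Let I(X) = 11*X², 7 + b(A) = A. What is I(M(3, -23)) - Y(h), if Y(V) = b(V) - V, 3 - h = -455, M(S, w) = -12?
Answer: 1591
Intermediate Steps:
b(A) = -7 + A
h = 458 (h = 3 - 1*(-455) = 3 + 455 = 458)
Y(V) = -7 (Y(V) = (-7 + V) - V = -7)
I(M(3, -23)) - Y(h) = 11*(-12)² - 1*(-7) = 11*144 + 7 = 1584 + 7 = 1591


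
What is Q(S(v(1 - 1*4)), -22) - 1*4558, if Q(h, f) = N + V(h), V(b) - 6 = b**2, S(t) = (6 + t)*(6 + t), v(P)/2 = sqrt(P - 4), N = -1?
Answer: -8521 + 384*I*sqrt(7) ≈ -8521.0 + 1016.0*I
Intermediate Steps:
v(P) = 2*sqrt(-4 + P) (v(P) = 2*sqrt(P - 4) = 2*sqrt(-4 + P))
S(t) = (6 + t)**2
V(b) = 6 + b**2
Q(h, f) = 5 + h**2 (Q(h, f) = -1 + (6 + h**2) = 5 + h**2)
Q(S(v(1 - 1*4)), -22) - 1*4558 = (5 + ((6 + 2*sqrt(-4 + (1 - 1*4)))**2)**2) - 1*4558 = (5 + ((6 + 2*sqrt(-4 + (1 - 4)))**2)**2) - 4558 = (5 + ((6 + 2*sqrt(-4 - 3))**2)**2) - 4558 = (5 + ((6 + 2*sqrt(-7))**2)**2) - 4558 = (5 + ((6 + 2*(I*sqrt(7)))**2)**2) - 4558 = (5 + ((6 + 2*I*sqrt(7))**2)**2) - 4558 = (5 + (6 + 2*I*sqrt(7))**4) - 4558 = -4553 + (6 + 2*I*sqrt(7))**4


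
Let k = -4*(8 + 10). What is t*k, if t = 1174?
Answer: -84528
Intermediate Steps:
k = -72 (k = -4*18 = -72)
t*k = 1174*(-72) = -84528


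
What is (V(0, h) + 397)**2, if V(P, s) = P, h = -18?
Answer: 157609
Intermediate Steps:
(V(0, h) + 397)**2 = (0 + 397)**2 = 397**2 = 157609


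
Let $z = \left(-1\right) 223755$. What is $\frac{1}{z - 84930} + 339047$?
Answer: $\frac{104658723194}{308685} \approx 3.3905 \cdot 10^{5}$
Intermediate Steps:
$z = -223755$
$\frac{1}{z - 84930} + 339047 = \frac{1}{-223755 - 84930} + 339047 = \frac{1}{-308685} + 339047 = - \frac{1}{308685} + 339047 = \frac{104658723194}{308685}$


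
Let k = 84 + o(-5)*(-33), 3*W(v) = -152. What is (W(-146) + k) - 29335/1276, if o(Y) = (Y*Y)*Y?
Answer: 15830095/3828 ≈ 4135.3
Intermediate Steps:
W(v) = -152/3 (W(v) = (1/3)*(-152) = -152/3)
o(Y) = Y**3 (o(Y) = Y**2*Y = Y**3)
k = 4209 (k = 84 + (-5)**3*(-33) = 84 - 125*(-33) = 84 + 4125 = 4209)
(W(-146) + k) - 29335/1276 = (-152/3 + 4209) - 29335/1276 = 12475/3 - 29335*1/1276 = 12475/3 - 29335/1276 = 15830095/3828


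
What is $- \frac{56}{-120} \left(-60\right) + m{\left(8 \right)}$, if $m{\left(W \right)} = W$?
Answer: $-20$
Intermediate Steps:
$- \frac{56}{-120} \left(-60\right) + m{\left(8 \right)} = - \frac{56}{-120} \left(-60\right) + 8 = \left(-56\right) \left(- \frac{1}{120}\right) \left(-60\right) + 8 = \frac{7}{15} \left(-60\right) + 8 = -28 + 8 = -20$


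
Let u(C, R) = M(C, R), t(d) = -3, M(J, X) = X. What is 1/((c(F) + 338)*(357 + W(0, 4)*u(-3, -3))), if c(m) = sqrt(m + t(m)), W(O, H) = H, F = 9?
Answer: 169/19706055 - sqrt(6)/39412110 ≈ 8.5139e-6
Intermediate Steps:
u(C, R) = R
c(m) = sqrt(-3 + m) (c(m) = sqrt(m - 3) = sqrt(-3 + m))
1/((c(F) + 338)*(357 + W(0, 4)*u(-3, -3))) = 1/((sqrt(-3 + 9) + 338)*(357 + 4*(-3))) = 1/((sqrt(6) + 338)*(357 - 12)) = 1/((338 + sqrt(6))*345) = 1/(116610 + 345*sqrt(6))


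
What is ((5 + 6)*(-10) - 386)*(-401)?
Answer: 198896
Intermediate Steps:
((5 + 6)*(-10) - 386)*(-401) = (11*(-10) - 386)*(-401) = (-110 - 386)*(-401) = -496*(-401) = 198896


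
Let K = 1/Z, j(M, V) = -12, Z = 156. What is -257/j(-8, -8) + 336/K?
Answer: 629249/12 ≈ 52437.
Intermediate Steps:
K = 1/156 ≈ 0.0064103
-257/j(-8, -8) + 336/K = -257/(-12) + 336/(1/156) = -257*(-1/12) + 336*156 = 257/12 + 52416 = 629249/12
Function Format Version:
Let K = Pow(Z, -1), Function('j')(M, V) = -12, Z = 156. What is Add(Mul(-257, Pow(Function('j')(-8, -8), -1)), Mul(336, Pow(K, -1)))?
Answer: Rational(629249, 12) ≈ 52437.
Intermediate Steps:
K = Rational(1, 156) (K = Pow(156, -1) = Rational(1, 156) ≈ 0.0064103)
Add(Mul(-257, Pow(Function('j')(-8, -8), -1)), Mul(336, Pow(K, -1))) = Add(Mul(-257, Pow(-12, -1)), Mul(336, Pow(Rational(1, 156), -1))) = Add(Mul(-257, Rational(-1, 12)), Mul(336, 156)) = Add(Rational(257, 12), 52416) = Rational(629249, 12)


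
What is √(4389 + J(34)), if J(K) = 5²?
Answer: √4414 ≈ 66.438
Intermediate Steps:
J(K) = 25
√(4389 + J(34)) = √(4389 + 25) = √4414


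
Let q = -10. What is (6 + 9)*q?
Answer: -150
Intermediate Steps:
(6 + 9)*q = (6 + 9)*(-10) = 15*(-10) = -150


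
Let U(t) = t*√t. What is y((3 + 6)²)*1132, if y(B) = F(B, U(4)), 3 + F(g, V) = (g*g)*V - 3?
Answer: 59409624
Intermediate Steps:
U(t) = t^(3/2)
F(g, V) = -6 + V*g² (F(g, V) = -3 + ((g*g)*V - 3) = -3 + (g²*V - 3) = -3 + (V*g² - 3) = -3 + (-3 + V*g²) = -6 + V*g²)
y(B) = -6 + 8*B² (y(B) = -6 + 4^(3/2)*B² = -6 + 8*B²)
y((3 + 6)²)*1132 = (-6 + 8*((3 + 6)²)²)*1132 = (-6 + 8*(9²)²)*1132 = (-6 + 8*81²)*1132 = (-6 + 8*6561)*1132 = (-6 + 52488)*1132 = 52482*1132 = 59409624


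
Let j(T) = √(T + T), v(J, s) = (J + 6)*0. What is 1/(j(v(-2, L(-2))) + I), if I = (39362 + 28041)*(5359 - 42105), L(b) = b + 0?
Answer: -1/2476790638 ≈ -4.0375e-10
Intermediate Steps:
L(b) = b
v(J, s) = 0 (v(J, s) = (6 + J)*0 = 0)
I = -2476790638 (I = 67403*(-36746) = -2476790638)
j(T) = √2*√T (j(T) = √(2*T) = √2*√T)
1/(j(v(-2, L(-2))) + I) = 1/(√2*√0 - 2476790638) = 1/(√2*0 - 2476790638) = 1/(0 - 2476790638) = 1/(-2476790638) = -1/2476790638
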